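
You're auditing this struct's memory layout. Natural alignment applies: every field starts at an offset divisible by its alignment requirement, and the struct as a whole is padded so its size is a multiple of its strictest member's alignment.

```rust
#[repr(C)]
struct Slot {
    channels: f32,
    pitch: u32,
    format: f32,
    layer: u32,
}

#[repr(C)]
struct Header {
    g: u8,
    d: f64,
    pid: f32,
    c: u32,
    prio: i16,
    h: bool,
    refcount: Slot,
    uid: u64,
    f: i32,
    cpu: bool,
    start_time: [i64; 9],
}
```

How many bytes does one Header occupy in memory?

136

Slot: @0: channels [4B, align 4] → 4; @4: pitch [4B, align 4] → 8; @8: format [4B, align 4] → 12; @12: layer [4B, align 4] → 16; size 16, align 4
@0: g [1B, align 1] → 1
+7 pad (align 8)
@8: d [8B, align 8] → 16
@16: pid [4B, align 4] → 20
@20: c [4B, align 4] → 24
@24: prio [2B, align 2] → 26
@26: h [1B, align 1] → 27
+1 pad (align 4)
@28: refcount [16B, align 4] → 44
+4 pad (align 8)
@48: uid [8B, align 8] → 56
@56: f [4B, align 4] → 60
@60: cpu [1B, align 1] → 61
+3 pad (align 8)
@64: start_time [72B, align 8] → 136
size 136, align 8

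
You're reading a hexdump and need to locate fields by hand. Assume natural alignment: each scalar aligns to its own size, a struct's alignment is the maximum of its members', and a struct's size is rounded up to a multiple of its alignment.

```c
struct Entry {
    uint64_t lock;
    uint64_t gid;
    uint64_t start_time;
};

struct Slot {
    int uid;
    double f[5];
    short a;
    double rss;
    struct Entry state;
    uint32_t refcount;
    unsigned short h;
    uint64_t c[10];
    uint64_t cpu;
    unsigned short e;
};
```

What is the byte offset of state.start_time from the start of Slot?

Entry: lock at 0 (size 8, align 8) → ends 8; gid at 8 (size 8, align 8) → ends 16; start_time at 16 (size 8, align 8) → ends 24; total 24 bytes, alignment 8
uid at 0 (size 4, align 4) → ends 4
pad 4 to align 8 for f
f at 8 (size 40, align 8) → ends 48
a at 48 (size 2, align 2) → ends 50
pad 6 to align 8 for rss
rss at 56 (size 8, align 8) → ends 64
state at 64 (size 24, align 8) → ends 88
within Entry: start_time at 16
64 + 16 = 80

80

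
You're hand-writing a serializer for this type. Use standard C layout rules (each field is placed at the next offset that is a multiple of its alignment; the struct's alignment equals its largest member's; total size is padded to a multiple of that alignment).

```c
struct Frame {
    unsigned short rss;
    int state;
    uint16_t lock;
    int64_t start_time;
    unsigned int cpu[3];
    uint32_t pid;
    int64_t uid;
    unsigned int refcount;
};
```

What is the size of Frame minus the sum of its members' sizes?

@0: rss [2B, align 2] → 2
+2 pad (align 4)
@4: state [4B, align 4] → 8
@8: lock [2B, align 2] → 10
+6 pad (align 8)
@16: start_time [8B, align 8] → 24
@24: cpu [12B, align 4] → 36
@36: pid [4B, align 4] → 40
@40: uid [8B, align 8] → 48
@48: refcount [4B, align 4] → 52
+4 tail pad (align 8)
size 56, align 8
data bytes 44, size 56 → padding 12

12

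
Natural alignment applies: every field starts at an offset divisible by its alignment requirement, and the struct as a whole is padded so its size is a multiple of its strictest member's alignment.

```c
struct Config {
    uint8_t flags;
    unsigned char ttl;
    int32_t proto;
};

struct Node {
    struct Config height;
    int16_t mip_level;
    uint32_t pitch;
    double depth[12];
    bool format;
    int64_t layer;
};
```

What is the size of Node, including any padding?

128

Config: flags at 0 (size 1, align 1) → ends 1; ttl at 1 (size 1, align 1) → ends 2; pad 2 to align 4 for proto; proto at 4 (size 4, align 4) → ends 8; total 8 bytes, alignment 4
height at 0 (size 8, align 4) → ends 8
mip_level at 8 (size 2, align 2) → ends 10
pad 2 to align 4 for pitch
pitch at 12 (size 4, align 4) → ends 16
depth at 16 (size 96, align 8) → ends 112
format at 112 (size 1, align 1) → ends 113
pad 7 to align 8 for layer
layer at 120 (size 8, align 8) → ends 128
total 128 bytes, alignment 8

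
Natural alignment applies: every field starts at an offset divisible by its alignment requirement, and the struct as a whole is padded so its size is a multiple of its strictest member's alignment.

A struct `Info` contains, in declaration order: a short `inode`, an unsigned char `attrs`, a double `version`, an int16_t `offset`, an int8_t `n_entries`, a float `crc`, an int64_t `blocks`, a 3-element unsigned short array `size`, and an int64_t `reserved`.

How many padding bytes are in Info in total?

@0: inode [2B, align 2] → 2
@2: attrs [1B, align 1] → 3
+5 pad (align 8)
@8: version [8B, align 8] → 16
@16: offset [2B, align 2] → 18
@18: n_entries [1B, align 1] → 19
+1 pad (align 4)
@20: crc [4B, align 4] → 24
@24: blocks [8B, align 8] → 32
@32: size [6B, align 2] → 38
+2 pad (align 8)
@40: reserved [8B, align 8] → 48
size 48, align 8
data bytes 40, size 48 → padding 8

8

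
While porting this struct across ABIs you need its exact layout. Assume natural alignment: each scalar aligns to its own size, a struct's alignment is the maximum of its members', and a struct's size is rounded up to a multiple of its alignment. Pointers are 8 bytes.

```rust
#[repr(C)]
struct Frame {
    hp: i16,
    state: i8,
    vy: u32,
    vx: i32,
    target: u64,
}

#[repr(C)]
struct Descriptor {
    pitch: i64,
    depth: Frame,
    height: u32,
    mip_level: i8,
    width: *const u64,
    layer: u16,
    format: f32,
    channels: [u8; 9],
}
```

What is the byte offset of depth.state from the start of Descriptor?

10

Frame: hp at 0 (size 2, align 2) → ends 2; state at 2 (size 1, align 1) → ends 3; pad 1 to align 4 for vy; vy at 4 (size 4, align 4) → ends 8; vx at 8 (size 4, align 4) → ends 12; pad 4 to align 8 for target; target at 16 (size 8, align 8) → ends 24; total 24 bytes, alignment 8
pitch at 0 (size 8, align 8) → ends 8
depth at 8 (size 24, align 8) → ends 32
within Frame: state at 2
8 + 2 = 10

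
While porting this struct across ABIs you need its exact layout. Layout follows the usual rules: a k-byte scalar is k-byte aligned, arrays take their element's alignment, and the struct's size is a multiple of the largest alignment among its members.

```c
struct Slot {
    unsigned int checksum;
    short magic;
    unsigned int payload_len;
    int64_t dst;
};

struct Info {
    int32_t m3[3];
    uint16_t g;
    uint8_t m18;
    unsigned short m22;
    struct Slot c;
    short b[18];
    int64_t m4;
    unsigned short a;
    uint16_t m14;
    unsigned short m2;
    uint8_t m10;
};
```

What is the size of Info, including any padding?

Slot: 0..4  checksum  (4B, 4-aligned); 4..6  magic  (2B, 2-aligned); 6..8  -- padding (2B); 8..12  payload_len  (4B, 4-aligned); 12..16  -- padding (4B); 16..24  dst  (8B, 8-aligned); sizeof = 24, alignof = 8
0..12  m3  (12B, 4-aligned)
12..14  g  (2B, 2-aligned)
14..15  m18  (1B, 1-aligned)
15..16  -- padding (1B)
16..18  m22  (2B, 2-aligned)
18..24  -- padding (6B)
24..48  c  (24B, 8-aligned)
48..84  b  (36B, 2-aligned)
84..88  -- padding (4B)
88..96  m4  (8B, 8-aligned)
96..98  a  (2B, 2-aligned)
98..100  m14  (2B, 2-aligned)
100..102  m2  (2B, 2-aligned)
102..103  m10  (1B, 1-aligned)
103..104  -- tail padding (1B)
sizeof = 104, alignof = 8

104 bytes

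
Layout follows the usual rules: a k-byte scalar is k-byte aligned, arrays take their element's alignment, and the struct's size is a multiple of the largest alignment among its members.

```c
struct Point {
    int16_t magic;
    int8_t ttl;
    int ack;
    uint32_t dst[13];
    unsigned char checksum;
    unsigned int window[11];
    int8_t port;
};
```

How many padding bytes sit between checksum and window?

@0: magic [2B, align 2] → 2
@2: ttl [1B, align 1] → 3
+1 pad (align 4)
@4: ack [4B, align 4] → 8
@8: dst [52B, align 4] → 60
@60: checksum [1B, align 1] → 61
+3 pad (align 4)
@64: window [44B, align 4] → 108

3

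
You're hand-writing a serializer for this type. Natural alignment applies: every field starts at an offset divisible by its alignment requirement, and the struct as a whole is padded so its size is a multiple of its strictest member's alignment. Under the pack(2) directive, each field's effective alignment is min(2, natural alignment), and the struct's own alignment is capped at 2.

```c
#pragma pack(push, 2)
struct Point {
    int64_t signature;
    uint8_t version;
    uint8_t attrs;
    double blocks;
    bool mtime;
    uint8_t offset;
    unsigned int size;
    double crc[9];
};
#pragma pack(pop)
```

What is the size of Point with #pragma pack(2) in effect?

96

0..8  signature  (8B, 2-aligned)
8..9  version  (1B, 1-aligned)
9..10  attrs  (1B, 1-aligned)
10..18  blocks  (8B, 2-aligned)
18..19  mtime  (1B, 1-aligned)
19..20  offset  (1B, 1-aligned)
20..24  size  (4B, 2-aligned)
24..96  crc  (72B, 2-aligned)
sizeof = 96, alignof = 2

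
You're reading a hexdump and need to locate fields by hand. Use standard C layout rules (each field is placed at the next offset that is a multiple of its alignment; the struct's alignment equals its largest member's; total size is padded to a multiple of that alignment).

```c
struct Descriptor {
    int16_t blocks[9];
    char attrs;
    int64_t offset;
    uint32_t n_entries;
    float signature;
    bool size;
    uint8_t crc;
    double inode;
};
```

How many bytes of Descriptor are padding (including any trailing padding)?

@0: blocks [18B, align 2] → 18
@18: attrs [1B, align 1] → 19
+5 pad (align 8)
@24: offset [8B, align 8] → 32
@32: n_entries [4B, align 4] → 36
@36: signature [4B, align 4] → 40
@40: size [1B, align 1] → 41
@41: crc [1B, align 1] → 42
+6 pad (align 8)
@48: inode [8B, align 8] → 56
size 56, align 8
data bytes 45, size 56 → padding 11

11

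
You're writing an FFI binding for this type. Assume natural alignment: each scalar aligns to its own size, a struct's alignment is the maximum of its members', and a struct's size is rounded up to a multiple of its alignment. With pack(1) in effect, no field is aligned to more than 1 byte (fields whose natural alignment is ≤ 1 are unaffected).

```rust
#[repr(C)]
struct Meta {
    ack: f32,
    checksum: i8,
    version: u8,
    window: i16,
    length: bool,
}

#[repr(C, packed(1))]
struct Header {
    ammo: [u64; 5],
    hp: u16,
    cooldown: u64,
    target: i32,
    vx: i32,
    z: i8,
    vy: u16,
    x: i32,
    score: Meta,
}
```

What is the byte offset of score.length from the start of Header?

73

Meta: @0: ack [4B, align 4] → 4; @4: checksum [1B, align 1] → 5; @5: version [1B, align 1] → 6; @6: window [2B, align 2] → 8; @8: length [1B, align 1] → 9; +3 tail pad (align 4); size 12, align 4
@0: ammo [40B, align 1] → 40
@40: hp [2B, align 1] → 42
@42: cooldown [8B, align 1] → 50
@50: target [4B, align 1] → 54
@54: vx [4B, align 1] → 58
@58: z [1B, align 1] → 59
@59: vy [2B, align 1] → 61
@61: x [4B, align 1] → 65
@65: score [12B, align 1] → 77
within Meta: length at 8
65 + 8 = 73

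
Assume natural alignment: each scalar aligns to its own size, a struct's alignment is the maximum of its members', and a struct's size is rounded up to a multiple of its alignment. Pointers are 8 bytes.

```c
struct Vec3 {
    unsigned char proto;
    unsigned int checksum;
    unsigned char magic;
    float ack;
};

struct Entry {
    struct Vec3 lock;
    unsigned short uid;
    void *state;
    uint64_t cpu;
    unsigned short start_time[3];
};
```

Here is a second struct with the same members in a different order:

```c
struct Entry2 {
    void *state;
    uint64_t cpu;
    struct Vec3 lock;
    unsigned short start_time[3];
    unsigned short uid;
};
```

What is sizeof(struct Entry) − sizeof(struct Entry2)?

Vec3: 0..1  proto  (1B, 1-aligned); 1..4  -- padding (3B); 4..8  checksum  (4B, 4-aligned); 8..9  magic  (1B, 1-aligned); 9..12  -- padding (3B); 12..16  ack  (4B, 4-aligned); sizeof = 16, alignof = 4
0..16  lock  (16B, 4-aligned)
16..18  uid  (2B, 2-aligned)
18..24  -- padding (6B)
24..32  state  (8B, 8-aligned)
32..40  cpu  (8B, 8-aligned)
40..46  start_time  (6B, 2-aligned)
46..48  -- tail padding (2B)
sizeof = 48, alignof = 8
— Entry2 —
0..8  state  (8B, 8-aligned)
8..16  cpu  (8B, 8-aligned)
16..32  lock  (16B, 4-aligned)
32..38  start_time  (6B, 2-aligned)
38..40  uid  (2B, 2-aligned)
sizeof = 40, alignof = 8
48 − 40 = 8

8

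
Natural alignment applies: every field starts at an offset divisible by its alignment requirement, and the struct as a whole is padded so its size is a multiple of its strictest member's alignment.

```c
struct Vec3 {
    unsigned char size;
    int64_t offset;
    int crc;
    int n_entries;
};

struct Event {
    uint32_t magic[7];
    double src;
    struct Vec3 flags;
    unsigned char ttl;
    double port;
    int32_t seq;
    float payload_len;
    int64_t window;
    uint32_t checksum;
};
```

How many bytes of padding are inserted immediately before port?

Vec3: @0: size [1B, align 1] → 1; +7 pad (align 8); @8: offset [8B, align 8] → 16; @16: crc [4B, align 4] → 20; @20: n_entries [4B, align 4] → 24; size 24, align 8
@0: magic [28B, align 4] → 28
+4 pad (align 8)
@32: src [8B, align 8] → 40
@40: flags [24B, align 8] → 64
@64: ttl [1B, align 1] → 65
+7 pad (align 8)
@72: port [8B, align 8] → 80

7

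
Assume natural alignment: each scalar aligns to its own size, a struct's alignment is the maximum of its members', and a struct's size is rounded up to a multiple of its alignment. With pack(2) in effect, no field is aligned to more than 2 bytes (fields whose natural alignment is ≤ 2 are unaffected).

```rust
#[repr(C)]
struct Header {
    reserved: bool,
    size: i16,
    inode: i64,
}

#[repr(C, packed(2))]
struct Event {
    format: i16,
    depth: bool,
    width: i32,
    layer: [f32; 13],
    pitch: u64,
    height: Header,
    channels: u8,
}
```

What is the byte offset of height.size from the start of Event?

70

Header: 0..1  reserved  (1B, 1-aligned); 1..2  -- padding (1B); 2..4  size  (2B, 2-aligned); 4..8  -- padding (4B); 8..16  inode  (8B, 8-aligned); sizeof = 16, alignof = 8
0..2  format  (2B, 2-aligned)
2..3  depth  (1B, 1-aligned)
3..4  -- padding (1B)
4..8  width  (4B, 2-aligned)
8..60  layer  (52B, 2-aligned)
60..68  pitch  (8B, 2-aligned)
68..84  height  (16B, 2-aligned)
within Header: size at 2
68 + 2 = 70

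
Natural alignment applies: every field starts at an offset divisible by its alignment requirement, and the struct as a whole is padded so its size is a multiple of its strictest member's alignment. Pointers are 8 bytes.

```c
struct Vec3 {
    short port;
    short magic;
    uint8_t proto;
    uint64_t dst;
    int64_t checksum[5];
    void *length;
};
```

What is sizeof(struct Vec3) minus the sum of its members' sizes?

port at 0 (size 2, align 2) → ends 2
magic at 2 (size 2, align 2) → ends 4
proto at 4 (size 1, align 1) → ends 5
pad 3 to align 8 for dst
dst at 8 (size 8, align 8) → ends 16
checksum at 16 (size 40, align 8) → ends 56
length at 56 (size 8, align 8) → ends 64
total 64 bytes, alignment 8
data bytes 61, size 64 → padding 3

3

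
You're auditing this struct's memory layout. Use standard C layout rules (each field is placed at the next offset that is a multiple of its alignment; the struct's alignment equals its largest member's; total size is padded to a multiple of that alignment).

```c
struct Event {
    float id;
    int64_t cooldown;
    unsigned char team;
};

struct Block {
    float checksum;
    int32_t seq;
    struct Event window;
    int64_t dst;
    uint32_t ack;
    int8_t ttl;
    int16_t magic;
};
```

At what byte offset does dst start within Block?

Event: @0: id [4B, align 4] → 4; +4 pad (align 8); @8: cooldown [8B, align 8] → 16; @16: team [1B, align 1] → 17; +7 tail pad (align 8); size 24, align 8
@0: checksum [4B, align 4] → 4
@4: seq [4B, align 4] → 8
@8: window [24B, align 8] → 32
@32: dst [8B, align 8] → 40

32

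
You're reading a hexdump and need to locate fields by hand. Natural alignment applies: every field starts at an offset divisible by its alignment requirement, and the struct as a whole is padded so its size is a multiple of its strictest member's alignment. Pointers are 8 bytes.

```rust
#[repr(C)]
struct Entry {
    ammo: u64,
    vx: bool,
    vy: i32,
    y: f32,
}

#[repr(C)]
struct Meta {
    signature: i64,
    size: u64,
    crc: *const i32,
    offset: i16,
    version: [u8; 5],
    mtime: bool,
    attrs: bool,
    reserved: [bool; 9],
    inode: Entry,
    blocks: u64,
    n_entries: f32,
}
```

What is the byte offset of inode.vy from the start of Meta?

60

Entry: ammo at 0 (size 8, align 8) → ends 8; vx at 8 (size 1, align 1) → ends 9; pad 3 to align 4 for vy; vy at 12 (size 4, align 4) → ends 16; y at 16 (size 4, align 4) → ends 20; tail pad 4 to reach multiple of 8; total 24 bytes, alignment 8
signature at 0 (size 8, align 8) → ends 8
size at 8 (size 8, align 8) → ends 16
crc at 16 (size 8, align 8) → ends 24
offset at 24 (size 2, align 2) → ends 26
version at 26 (size 5, align 1) → ends 31
mtime at 31 (size 1, align 1) → ends 32
attrs at 32 (size 1, align 1) → ends 33
reserved at 33 (size 9, align 1) → ends 42
pad 6 to align 8 for inode
inode at 48 (size 24, align 8) → ends 72
within Entry: vy at 12
48 + 12 = 60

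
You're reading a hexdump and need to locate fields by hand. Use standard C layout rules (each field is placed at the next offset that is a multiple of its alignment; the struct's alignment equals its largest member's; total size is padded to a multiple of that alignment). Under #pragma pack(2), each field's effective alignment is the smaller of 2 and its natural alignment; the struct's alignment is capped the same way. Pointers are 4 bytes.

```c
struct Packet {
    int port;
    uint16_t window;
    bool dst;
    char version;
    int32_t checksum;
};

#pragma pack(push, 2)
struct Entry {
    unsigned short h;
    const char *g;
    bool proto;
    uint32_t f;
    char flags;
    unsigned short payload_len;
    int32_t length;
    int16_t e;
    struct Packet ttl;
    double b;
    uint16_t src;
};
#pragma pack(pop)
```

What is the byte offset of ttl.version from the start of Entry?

29

Packet: port at 0 (size 4, align 4) → ends 4; window at 4 (size 2, align 2) → ends 6; dst at 6 (size 1, align 1) → ends 7; version at 7 (size 1, align 1) → ends 8; checksum at 8 (size 4, align 4) → ends 12; total 12 bytes, alignment 4
h at 0 (size 2, align 2) → ends 2
g at 2 (size 4, align 2) → ends 6
proto at 6 (size 1, align 1) → ends 7
pad 1 to align 2 for f
f at 8 (size 4, align 2) → ends 12
flags at 12 (size 1, align 1) → ends 13
pad 1 to align 2 for payload_len
payload_len at 14 (size 2, align 2) → ends 16
length at 16 (size 4, align 2) → ends 20
e at 20 (size 2, align 2) → ends 22
ttl at 22 (size 12, align 2) → ends 34
within Packet: version at 7
22 + 7 = 29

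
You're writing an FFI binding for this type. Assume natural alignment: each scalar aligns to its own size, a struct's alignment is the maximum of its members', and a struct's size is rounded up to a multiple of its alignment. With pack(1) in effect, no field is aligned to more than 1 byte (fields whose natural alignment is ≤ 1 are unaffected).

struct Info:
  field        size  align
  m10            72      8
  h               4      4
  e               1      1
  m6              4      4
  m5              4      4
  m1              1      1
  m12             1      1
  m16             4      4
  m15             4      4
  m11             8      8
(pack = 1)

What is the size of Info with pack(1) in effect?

103

0..72  m10  (72B, 1-aligned)
72..76  h  (4B, 1-aligned)
76..77  e  (1B, 1-aligned)
77..81  m6  (4B, 1-aligned)
81..85  m5  (4B, 1-aligned)
85..86  m1  (1B, 1-aligned)
86..87  m12  (1B, 1-aligned)
87..91  m16  (4B, 1-aligned)
91..95  m15  (4B, 1-aligned)
95..103  m11  (8B, 1-aligned)
sizeof = 103, alignof = 1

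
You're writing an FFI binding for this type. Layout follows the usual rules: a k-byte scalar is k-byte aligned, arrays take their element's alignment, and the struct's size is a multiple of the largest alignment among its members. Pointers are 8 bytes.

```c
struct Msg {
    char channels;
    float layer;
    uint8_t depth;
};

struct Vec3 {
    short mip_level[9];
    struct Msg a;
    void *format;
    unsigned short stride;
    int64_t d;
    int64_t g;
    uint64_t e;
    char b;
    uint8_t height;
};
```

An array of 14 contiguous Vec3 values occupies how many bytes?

1120

Msg: 0..1  channels  (1B, 1-aligned); 1..4  -- padding (3B); 4..8  layer  (4B, 4-aligned); 8..9  depth  (1B, 1-aligned); 9..12  -- tail padding (3B); sizeof = 12, alignof = 4
0..18  mip_level  (18B, 2-aligned)
18..20  -- padding (2B)
20..32  a  (12B, 4-aligned)
32..40  format  (8B, 8-aligned)
40..42  stride  (2B, 2-aligned)
42..48  -- padding (6B)
48..56  d  (8B, 8-aligned)
56..64  g  (8B, 8-aligned)
64..72  e  (8B, 8-aligned)
72..73  b  (1B, 1-aligned)
73..74  height  (1B, 1-aligned)
74..80  -- tail padding (6B)
sizeof = 80, alignof = 8
array of 14: 14 × 80 = 1120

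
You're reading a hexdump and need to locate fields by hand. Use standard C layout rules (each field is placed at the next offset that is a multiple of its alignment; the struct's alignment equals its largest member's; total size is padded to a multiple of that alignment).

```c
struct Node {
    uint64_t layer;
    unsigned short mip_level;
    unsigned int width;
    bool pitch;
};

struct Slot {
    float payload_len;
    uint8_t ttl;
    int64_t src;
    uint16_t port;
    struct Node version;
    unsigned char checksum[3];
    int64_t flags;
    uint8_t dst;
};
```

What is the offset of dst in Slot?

64

Node: layer at 0 (size 8, align 8) → ends 8; mip_level at 8 (size 2, align 2) → ends 10; pad 2 to align 4 for width; width at 12 (size 4, align 4) → ends 16; pitch at 16 (size 1, align 1) → ends 17; tail pad 7 to reach multiple of 8; total 24 bytes, alignment 8
payload_len at 0 (size 4, align 4) → ends 4
ttl at 4 (size 1, align 1) → ends 5
pad 3 to align 8 for src
src at 8 (size 8, align 8) → ends 16
port at 16 (size 2, align 2) → ends 18
pad 6 to align 8 for version
version at 24 (size 24, align 8) → ends 48
checksum at 48 (size 3, align 1) → ends 51
pad 5 to align 8 for flags
flags at 56 (size 8, align 8) → ends 64
dst at 64 (size 1, align 1) → ends 65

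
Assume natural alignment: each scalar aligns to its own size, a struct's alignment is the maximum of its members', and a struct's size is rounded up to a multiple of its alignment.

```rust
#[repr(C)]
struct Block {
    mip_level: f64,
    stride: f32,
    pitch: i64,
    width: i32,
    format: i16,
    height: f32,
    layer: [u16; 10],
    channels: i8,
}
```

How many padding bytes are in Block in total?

@0: mip_level [8B, align 8] → 8
@8: stride [4B, align 4] → 12
+4 pad (align 8)
@16: pitch [8B, align 8] → 24
@24: width [4B, align 4] → 28
@28: format [2B, align 2] → 30
+2 pad (align 4)
@32: height [4B, align 4] → 36
@36: layer [20B, align 2] → 56
@56: channels [1B, align 1] → 57
+7 tail pad (align 8)
size 64, align 8
data bytes 51, size 64 → padding 13

13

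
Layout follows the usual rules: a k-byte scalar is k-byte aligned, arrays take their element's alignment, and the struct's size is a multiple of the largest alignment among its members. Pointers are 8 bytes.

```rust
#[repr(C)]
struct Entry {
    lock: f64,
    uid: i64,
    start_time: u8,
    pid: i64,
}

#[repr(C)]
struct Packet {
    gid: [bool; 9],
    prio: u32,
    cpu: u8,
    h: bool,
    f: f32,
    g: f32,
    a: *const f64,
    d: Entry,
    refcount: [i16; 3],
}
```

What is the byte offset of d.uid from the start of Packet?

Entry: @0: lock [8B, align 8] → 8; @8: uid [8B, align 8] → 16; @16: start_time [1B, align 1] → 17; +7 pad (align 8); @24: pid [8B, align 8] → 32; size 32, align 8
@0: gid [9B, align 1] → 9
+3 pad (align 4)
@12: prio [4B, align 4] → 16
@16: cpu [1B, align 1] → 17
@17: h [1B, align 1] → 18
+2 pad (align 4)
@20: f [4B, align 4] → 24
@24: g [4B, align 4] → 28
+4 pad (align 8)
@32: a [8B, align 8] → 40
@40: d [32B, align 8] → 72
within Entry: uid at 8
40 + 8 = 48

48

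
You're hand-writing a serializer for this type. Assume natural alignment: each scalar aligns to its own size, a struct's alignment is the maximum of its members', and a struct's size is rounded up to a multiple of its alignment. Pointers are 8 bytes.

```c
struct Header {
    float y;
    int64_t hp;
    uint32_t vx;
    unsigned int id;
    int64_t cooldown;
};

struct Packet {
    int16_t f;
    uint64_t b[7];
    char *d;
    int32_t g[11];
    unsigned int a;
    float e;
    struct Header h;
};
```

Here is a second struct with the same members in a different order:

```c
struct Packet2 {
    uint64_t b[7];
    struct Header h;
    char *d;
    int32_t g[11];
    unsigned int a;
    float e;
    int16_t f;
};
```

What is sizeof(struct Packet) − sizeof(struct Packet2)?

Header: @0: y [4B, align 4] → 4; +4 pad (align 8); @8: hp [8B, align 8] → 16; @16: vx [4B, align 4] → 20; @20: id [4B, align 4] → 24; @24: cooldown [8B, align 8] → 32; size 32, align 8
@0: f [2B, align 2] → 2
+6 pad (align 8)
@8: b [56B, align 8] → 64
@64: d [8B, align 8] → 72
@72: g [44B, align 4] → 116
@116: a [4B, align 4] → 120
@120: e [4B, align 4] → 124
+4 pad (align 8)
@128: h [32B, align 8] → 160
size 160, align 8
— Packet2 —
@0: b [56B, align 8] → 56
@56: h [32B, align 8] → 88
@88: d [8B, align 8] → 96
@96: g [44B, align 4] → 140
@140: a [4B, align 4] → 144
@144: e [4B, align 4] → 148
@148: f [2B, align 2] → 150
+2 tail pad (align 8)
size 152, align 8
160 − 152 = 8

8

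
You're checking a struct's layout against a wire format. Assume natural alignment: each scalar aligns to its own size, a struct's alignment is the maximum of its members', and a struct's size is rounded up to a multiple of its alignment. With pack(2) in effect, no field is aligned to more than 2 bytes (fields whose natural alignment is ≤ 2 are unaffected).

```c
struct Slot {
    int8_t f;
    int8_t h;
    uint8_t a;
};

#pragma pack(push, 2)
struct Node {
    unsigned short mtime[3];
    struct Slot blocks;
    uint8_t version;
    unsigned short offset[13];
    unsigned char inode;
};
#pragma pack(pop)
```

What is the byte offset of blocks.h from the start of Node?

7

Slot: 0..1  f  (1B, 1-aligned); 1..2  h  (1B, 1-aligned); 2..3  a  (1B, 1-aligned); sizeof = 3, alignof = 1
0..6  mtime  (6B, 2-aligned)
6..9  blocks  (3B, 1-aligned)
within Slot: h at 1
6 + 1 = 7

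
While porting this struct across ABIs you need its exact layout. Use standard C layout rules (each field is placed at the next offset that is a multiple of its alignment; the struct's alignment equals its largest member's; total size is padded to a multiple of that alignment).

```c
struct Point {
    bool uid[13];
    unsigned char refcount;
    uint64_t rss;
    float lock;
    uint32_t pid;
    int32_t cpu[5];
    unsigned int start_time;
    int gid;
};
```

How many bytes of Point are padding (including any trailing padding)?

6

0..13  uid  (13B, 1-aligned)
13..14  refcount  (1B, 1-aligned)
14..16  -- padding (2B)
16..24  rss  (8B, 8-aligned)
24..28  lock  (4B, 4-aligned)
28..32  pid  (4B, 4-aligned)
32..52  cpu  (20B, 4-aligned)
52..56  start_time  (4B, 4-aligned)
56..60  gid  (4B, 4-aligned)
60..64  -- tail padding (4B)
sizeof = 64, alignof = 8
data bytes 58, size 64 → padding 6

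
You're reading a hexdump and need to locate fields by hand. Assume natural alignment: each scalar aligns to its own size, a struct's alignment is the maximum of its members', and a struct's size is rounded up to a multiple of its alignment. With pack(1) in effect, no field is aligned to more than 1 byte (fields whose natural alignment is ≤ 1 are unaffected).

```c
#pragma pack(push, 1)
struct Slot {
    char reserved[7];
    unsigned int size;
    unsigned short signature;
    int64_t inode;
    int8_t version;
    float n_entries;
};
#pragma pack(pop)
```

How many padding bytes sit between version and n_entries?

0

@0: reserved [7B, align 1] → 7
@7: size [4B, align 1] → 11
@11: signature [2B, align 1] → 13
@13: inode [8B, align 1] → 21
@21: version [1B, align 1] → 22
@22: n_entries [4B, align 1] → 26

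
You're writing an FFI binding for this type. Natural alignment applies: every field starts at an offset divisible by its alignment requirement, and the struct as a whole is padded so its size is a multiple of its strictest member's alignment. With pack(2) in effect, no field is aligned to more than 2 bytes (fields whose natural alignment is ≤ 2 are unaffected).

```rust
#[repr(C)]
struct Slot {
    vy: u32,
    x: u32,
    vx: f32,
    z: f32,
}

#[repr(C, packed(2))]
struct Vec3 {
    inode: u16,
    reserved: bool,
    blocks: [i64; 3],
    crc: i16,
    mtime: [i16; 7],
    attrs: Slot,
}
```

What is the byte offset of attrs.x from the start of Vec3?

Slot: 0..4  vy  (4B, 4-aligned); 4..8  x  (4B, 4-aligned); 8..12  vx  (4B, 4-aligned); 12..16  z  (4B, 4-aligned); sizeof = 16, alignof = 4
0..2  inode  (2B, 2-aligned)
2..3  reserved  (1B, 1-aligned)
3..4  -- padding (1B)
4..28  blocks  (24B, 2-aligned)
28..30  crc  (2B, 2-aligned)
30..44  mtime  (14B, 2-aligned)
44..60  attrs  (16B, 2-aligned)
within Slot: x at 4
44 + 4 = 48

48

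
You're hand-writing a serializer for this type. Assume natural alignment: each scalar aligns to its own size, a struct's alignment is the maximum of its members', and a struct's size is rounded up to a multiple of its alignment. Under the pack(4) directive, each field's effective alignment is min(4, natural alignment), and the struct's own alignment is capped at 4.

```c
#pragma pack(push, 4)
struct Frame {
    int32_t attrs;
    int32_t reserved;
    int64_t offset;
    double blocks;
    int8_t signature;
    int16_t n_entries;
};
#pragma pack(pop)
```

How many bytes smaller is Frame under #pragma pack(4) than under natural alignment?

4

natural layout:
  @0: attrs [4B, align 4] → 4
  @4: reserved [4B, align 4] → 8
  @8: offset [8B, align 8] → 16
  @16: blocks [8B, align 8] → 24
  @24: signature [1B, align 1] → 25
  +1 pad (align 2)
  @26: n_entries [2B, align 2] → 28
  +4 tail pad (align 8)
  size 32, align 8
packed(4) layout:
  @0: attrs [4B, align 4] → 4
  @4: reserved [4B, align 4] → 8
  @8: offset [8B, align 4] → 16
  @16: blocks [8B, align 4] → 24
  @24: signature [1B, align 1] → 25
  +1 pad (align 2)
  @26: n_entries [2B, align 2] → 28
  size 28, align 4
32 − 28 = 4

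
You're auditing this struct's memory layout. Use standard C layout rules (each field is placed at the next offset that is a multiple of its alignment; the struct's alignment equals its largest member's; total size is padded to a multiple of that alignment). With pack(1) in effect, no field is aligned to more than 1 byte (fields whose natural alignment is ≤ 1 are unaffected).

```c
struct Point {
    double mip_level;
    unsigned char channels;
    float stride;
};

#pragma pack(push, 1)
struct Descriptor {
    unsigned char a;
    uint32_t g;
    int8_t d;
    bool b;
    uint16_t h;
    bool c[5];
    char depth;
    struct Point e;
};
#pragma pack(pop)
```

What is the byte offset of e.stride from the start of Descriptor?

27

Point: 0..8  mip_level  (8B, 8-aligned); 8..9  channels  (1B, 1-aligned); 9..12  -- padding (3B); 12..16  stride  (4B, 4-aligned); sizeof = 16, alignof = 8
0..1  a  (1B, 1-aligned)
1..5  g  (4B, 1-aligned)
5..6  d  (1B, 1-aligned)
6..7  b  (1B, 1-aligned)
7..9  h  (2B, 1-aligned)
9..14  c  (5B, 1-aligned)
14..15  depth  (1B, 1-aligned)
15..31  e  (16B, 1-aligned)
within Point: stride at 12
15 + 12 = 27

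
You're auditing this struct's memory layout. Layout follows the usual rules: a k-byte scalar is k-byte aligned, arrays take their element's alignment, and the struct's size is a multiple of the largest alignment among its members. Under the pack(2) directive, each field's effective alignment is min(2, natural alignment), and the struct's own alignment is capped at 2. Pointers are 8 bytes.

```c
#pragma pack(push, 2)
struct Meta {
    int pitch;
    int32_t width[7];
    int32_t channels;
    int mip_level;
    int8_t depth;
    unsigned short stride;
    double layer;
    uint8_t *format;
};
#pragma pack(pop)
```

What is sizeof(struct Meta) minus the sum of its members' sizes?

1

pitch at 0 (size 4, align 2) → ends 4
width at 4 (size 28, align 2) → ends 32
channels at 32 (size 4, align 2) → ends 36
mip_level at 36 (size 4, align 2) → ends 40
depth at 40 (size 1, align 1) → ends 41
pad 1 to align 2 for stride
stride at 42 (size 2, align 2) → ends 44
layer at 44 (size 8, align 2) → ends 52
format at 52 (size 8, align 2) → ends 60
total 60 bytes, alignment 2
data bytes 59, size 60 → padding 1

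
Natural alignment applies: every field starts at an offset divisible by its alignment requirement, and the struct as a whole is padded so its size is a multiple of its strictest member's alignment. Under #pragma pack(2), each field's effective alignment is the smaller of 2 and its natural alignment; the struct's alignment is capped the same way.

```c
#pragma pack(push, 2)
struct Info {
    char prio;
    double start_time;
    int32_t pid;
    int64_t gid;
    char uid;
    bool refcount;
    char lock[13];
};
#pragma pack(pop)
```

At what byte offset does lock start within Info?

prio at 0 (size 1, align 1) → ends 1
pad 1 to align 2 for start_time
start_time at 2 (size 8, align 2) → ends 10
pid at 10 (size 4, align 2) → ends 14
gid at 14 (size 8, align 2) → ends 22
uid at 22 (size 1, align 1) → ends 23
refcount at 23 (size 1, align 1) → ends 24
lock at 24 (size 13, align 1) → ends 37

24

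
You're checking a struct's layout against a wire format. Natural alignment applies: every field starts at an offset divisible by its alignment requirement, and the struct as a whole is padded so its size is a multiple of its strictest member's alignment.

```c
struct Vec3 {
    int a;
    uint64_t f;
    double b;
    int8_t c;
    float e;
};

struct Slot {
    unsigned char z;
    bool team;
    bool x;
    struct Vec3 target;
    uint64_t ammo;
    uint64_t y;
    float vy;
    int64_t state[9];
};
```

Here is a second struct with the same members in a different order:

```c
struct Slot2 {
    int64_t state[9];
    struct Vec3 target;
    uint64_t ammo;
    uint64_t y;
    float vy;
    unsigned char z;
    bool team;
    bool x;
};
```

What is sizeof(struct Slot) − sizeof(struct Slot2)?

8

Vec3: a at 0 (size 4, align 4) → ends 4; pad 4 to align 8 for f; f at 8 (size 8, align 8) → ends 16; b at 16 (size 8, align 8) → ends 24; c at 24 (size 1, align 1) → ends 25; pad 3 to align 4 for e; e at 28 (size 4, align 4) → ends 32; total 32 bytes, alignment 8
z at 0 (size 1, align 1) → ends 1
team at 1 (size 1, align 1) → ends 2
x at 2 (size 1, align 1) → ends 3
pad 5 to align 8 for target
target at 8 (size 32, align 8) → ends 40
ammo at 40 (size 8, align 8) → ends 48
y at 48 (size 8, align 8) → ends 56
vy at 56 (size 4, align 4) → ends 60
pad 4 to align 8 for state
state at 64 (size 72, align 8) → ends 136
total 136 bytes, alignment 8
— Slot2 —
state at 0 (size 72, align 8) → ends 72
target at 72 (size 32, align 8) → ends 104
ammo at 104 (size 8, align 8) → ends 112
y at 112 (size 8, align 8) → ends 120
vy at 120 (size 4, align 4) → ends 124
z at 124 (size 1, align 1) → ends 125
team at 125 (size 1, align 1) → ends 126
x at 126 (size 1, align 1) → ends 127
tail pad 1 to reach multiple of 8
total 128 bytes, alignment 8
136 − 128 = 8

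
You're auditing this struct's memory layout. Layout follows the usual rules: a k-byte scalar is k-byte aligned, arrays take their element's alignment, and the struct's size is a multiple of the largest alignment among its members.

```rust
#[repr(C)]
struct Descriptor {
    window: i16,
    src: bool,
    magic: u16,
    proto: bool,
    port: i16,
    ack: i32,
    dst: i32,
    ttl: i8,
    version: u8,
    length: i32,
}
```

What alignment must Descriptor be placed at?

member alignments: window=2, src=1, magic=2, proto=1, port=2, ack=4, dst=4, ttl=1, version=1, length=4
max = 4

4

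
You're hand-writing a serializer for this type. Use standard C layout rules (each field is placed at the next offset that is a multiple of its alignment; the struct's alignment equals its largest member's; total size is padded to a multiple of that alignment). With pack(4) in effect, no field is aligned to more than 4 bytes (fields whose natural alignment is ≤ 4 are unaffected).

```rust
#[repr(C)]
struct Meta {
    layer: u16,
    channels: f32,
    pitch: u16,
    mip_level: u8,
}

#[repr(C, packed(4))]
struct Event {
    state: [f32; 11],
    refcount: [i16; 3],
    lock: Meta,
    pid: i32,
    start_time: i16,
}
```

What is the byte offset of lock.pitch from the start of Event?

Meta: 0..2  layer  (2B, 2-aligned); 2..4  -- padding (2B); 4..8  channels  (4B, 4-aligned); 8..10  pitch  (2B, 2-aligned); 10..11  mip_level  (1B, 1-aligned); 11..12  -- tail padding (1B); sizeof = 12, alignof = 4
0..44  state  (44B, 4-aligned)
44..50  refcount  (6B, 2-aligned)
50..52  -- padding (2B)
52..64  lock  (12B, 4-aligned)
within Meta: pitch at 8
52 + 8 = 60

60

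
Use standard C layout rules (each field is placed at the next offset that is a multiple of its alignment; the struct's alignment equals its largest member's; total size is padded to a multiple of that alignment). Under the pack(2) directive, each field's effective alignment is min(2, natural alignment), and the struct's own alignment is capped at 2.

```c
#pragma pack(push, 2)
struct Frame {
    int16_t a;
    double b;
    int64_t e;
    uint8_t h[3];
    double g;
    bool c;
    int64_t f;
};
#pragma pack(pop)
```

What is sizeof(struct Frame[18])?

720

@0: a [2B, align 2] → 2
@2: b [8B, align 2] → 10
@10: e [8B, align 2] → 18
@18: h [3B, align 1] → 21
+1 pad (align 2)
@22: g [8B, align 2] → 30
@30: c [1B, align 1] → 31
+1 pad (align 2)
@32: f [8B, align 2] → 40
size 40, align 2
array of 18: 18 × 40 = 720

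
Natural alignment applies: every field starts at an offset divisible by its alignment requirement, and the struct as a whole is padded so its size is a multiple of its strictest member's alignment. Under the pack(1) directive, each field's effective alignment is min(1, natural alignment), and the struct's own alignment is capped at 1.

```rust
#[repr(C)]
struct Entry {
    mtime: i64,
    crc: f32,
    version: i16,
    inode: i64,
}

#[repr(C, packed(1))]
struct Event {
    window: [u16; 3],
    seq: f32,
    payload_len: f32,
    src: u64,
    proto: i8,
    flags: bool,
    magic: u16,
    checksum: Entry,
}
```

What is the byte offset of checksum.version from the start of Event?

Entry: 0..8  mtime  (8B, 8-aligned); 8..12  crc  (4B, 4-aligned); 12..14  version  (2B, 2-aligned); 14..16  -- padding (2B); 16..24  inode  (8B, 8-aligned); sizeof = 24, alignof = 8
0..6  window  (6B, 1-aligned)
6..10  seq  (4B, 1-aligned)
10..14  payload_len  (4B, 1-aligned)
14..22  src  (8B, 1-aligned)
22..23  proto  (1B, 1-aligned)
23..24  flags  (1B, 1-aligned)
24..26  magic  (2B, 1-aligned)
26..50  checksum  (24B, 1-aligned)
within Entry: version at 12
26 + 12 = 38

38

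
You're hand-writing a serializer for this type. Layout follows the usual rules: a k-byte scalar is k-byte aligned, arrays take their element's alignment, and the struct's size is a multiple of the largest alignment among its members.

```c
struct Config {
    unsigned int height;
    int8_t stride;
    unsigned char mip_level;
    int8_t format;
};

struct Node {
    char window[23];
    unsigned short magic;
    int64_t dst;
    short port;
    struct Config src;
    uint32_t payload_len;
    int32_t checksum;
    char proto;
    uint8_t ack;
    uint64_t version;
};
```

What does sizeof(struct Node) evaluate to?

72 bytes

Config: @0: height [4B, align 4] → 4; @4: stride [1B, align 1] → 5; @5: mip_level [1B, align 1] → 6; @6: format [1B, align 1] → 7; +1 tail pad (align 4); size 8, align 4
@0: window [23B, align 1] → 23
+1 pad (align 2)
@24: magic [2B, align 2] → 26
+6 pad (align 8)
@32: dst [8B, align 8] → 40
@40: port [2B, align 2] → 42
+2 pad (align 4)
@44: src [8B, align 4] → 52
@52: payload_len [4B, align 4] → 56
@56: checksum [4B, align 4] → 60
@60: proto [1B, align 1] → 61
@61: ack [1B, align 1] → 62
+2 pad (align 8)
@64: version [8B, align 8] → 72
size 72, align 8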